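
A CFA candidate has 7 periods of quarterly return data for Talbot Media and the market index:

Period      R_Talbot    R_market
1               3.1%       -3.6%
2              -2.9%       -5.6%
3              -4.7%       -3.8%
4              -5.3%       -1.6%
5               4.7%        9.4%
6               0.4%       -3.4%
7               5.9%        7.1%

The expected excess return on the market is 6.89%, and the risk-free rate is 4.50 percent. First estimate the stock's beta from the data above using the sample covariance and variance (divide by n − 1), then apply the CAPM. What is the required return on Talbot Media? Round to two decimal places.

8.29%

Mean R_i = (3.1 − 2.9 − 4.7 − 5.3 + 4.7 + 0.4 + 5.9) / 7 = 0.1714%
Mean R_m = (-3.6 − 5.6 − 3.8 − 1.6 + 9.4 − 3.4 + 7.1) / 7 = -0.2143%
Σ(R_i − R̄_i)(R_m − R̄_m) = 116.3871  ⇒  Cov = 116.3871 / 6 = 19.3979
Σ(R_m − R̄_m)² = 211.3286  ⇒  Var(R_m) = 211.3286 / 6 = 35.2214
β = Cov / Var(R_m) = 19.3979 / 35.2214 = 0.5507
E(R) = R_f + β × MRP = 4.50% + 0.5507 × 6.89% = 8.29%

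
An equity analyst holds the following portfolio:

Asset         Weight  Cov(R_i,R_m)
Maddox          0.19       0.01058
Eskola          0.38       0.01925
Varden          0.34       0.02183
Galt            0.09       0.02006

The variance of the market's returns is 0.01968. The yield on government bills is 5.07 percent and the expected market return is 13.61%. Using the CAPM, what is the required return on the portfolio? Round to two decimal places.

β_Maddox = 0.01058 / 0.01968 = 0.5376
β_Eskola = 0.01925 / 0.01968 = 0.9782
β_Varden = 0.02183 / 0.01968 = 1.1092
β_Galt = 0.02006 / 0.01968 = 1.0193
β_P = Σ w_i β_i = 0.19×0.5376 + 0.38×0.9782 + 0.34×1.1092 + 0.09×1.0193 = 0.9427
MRP = 13.61% − 5.07% = 8.54%
E(R_P) = R_f + β_P × MRP = 5.07% + 0.9427 × 8.54% = 13.12%

13.12%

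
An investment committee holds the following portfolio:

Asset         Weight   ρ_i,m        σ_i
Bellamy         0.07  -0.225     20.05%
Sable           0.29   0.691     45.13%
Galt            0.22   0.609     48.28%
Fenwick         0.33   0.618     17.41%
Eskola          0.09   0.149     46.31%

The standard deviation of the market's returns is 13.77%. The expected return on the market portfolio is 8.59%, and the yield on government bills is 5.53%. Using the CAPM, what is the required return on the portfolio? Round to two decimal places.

β_Bellamy = -0.225 × 20.05% / 13.77% = -0.3276
β_Sable = 0.691 × 45.13% / 13.77% = 2.2647
β_Galt = 0.609 × 48.28% / 13.77% = 2.1353
β_Fenwick = 0.618 × 17.41% / 13.77% = 0.7814
β_Eskola = 0.149 × 46.31% / 13.77% = 0.5011
β_P = Σ w_i β_i = 0.07×-0.3276 + 0.29×2.2647 + 0.22×2.1353 + 0.33×0.7814 + 0.09×0.5011 = 1.4066
MRP = 8.59% − 5.53% = 3.06%
E(R_P) = R_f + β_P × MRP = 5.53% + 1.4066 × 3.06% = 9.83%

9.83%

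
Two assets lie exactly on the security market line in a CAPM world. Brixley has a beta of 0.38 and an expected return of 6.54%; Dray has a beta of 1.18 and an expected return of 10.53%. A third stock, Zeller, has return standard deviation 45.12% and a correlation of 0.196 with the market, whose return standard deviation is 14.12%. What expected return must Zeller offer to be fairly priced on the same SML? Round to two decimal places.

MRP = (10.53% − 6.54%) / (1.18 − 0.38) = 4.9875%
R_f = 6.54% − 0.38 × 4.9875% = 4.6448%
β_Zeller = ρ·σ_i/σ_m = 0.196 × 45.12 / 14.12 = 0.6263
E(R_Zeller) = R_f + β × MRP = 4.6448% + 0.6263 × 4.9875% = 7.77%

7.77%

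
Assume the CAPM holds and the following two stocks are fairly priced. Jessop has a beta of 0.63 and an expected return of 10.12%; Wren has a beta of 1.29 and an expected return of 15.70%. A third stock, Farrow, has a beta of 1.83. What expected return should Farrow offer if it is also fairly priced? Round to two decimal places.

MRP (SML slope) = (15.70% − 10.12%) / (1.29 − 0.63) = 5.58% / 0.66 = 8.4545%
R_f (intercept) = 10.12% − 0.63 × 8.4545% = 4.7937%
E(R_Farrow) = R_f + β × MRP = 4.7937% + 1.83 × 8.4545% = 20.27%

20.27%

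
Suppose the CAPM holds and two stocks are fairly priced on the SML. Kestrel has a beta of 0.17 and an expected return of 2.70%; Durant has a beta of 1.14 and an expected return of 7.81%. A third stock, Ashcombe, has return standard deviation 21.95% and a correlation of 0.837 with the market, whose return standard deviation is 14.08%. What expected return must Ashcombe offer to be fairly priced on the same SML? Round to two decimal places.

8.68%

MRP = (7.81% − 2.70%) / (1.14 − 0.17) = 5.2680%
R_f = 2.70% − 0.17 × 5.2680% = 1.8044%
β_Ashcombe = ρ·σ_i/σ_m = 0.837 × 21.95 / 14.08 = 1.3048
E(R_Ashcombe) = R_f + β × MRP = 1.8044% + 1.3048 × 5.2680% = 8.68%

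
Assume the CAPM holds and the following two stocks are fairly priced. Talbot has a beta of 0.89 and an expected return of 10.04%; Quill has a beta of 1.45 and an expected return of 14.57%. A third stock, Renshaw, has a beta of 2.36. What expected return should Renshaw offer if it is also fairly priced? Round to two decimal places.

21.93%

MRP (SML slope) = (14.57% − 10.04%) / (1.45 − 0.89) = 4.53% / 0.56 = 8.0893%
R_f (intercept) = 10.04% − 0.89 × 8.0893% = 2.8405%
E(R_Renshaw) = R_f + β × MRP = 2.8405% + 2.36 × 8.0893% = 21.93%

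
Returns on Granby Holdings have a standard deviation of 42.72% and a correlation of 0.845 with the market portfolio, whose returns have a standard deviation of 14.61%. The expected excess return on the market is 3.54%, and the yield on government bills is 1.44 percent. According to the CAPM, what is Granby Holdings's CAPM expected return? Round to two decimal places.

10.19%

β = ρ × σ_i / σ_m = 0.845 × 42.72% / 14.61% = 2.4708
E(R) = 1.44% + 2.4708 × 3.54% = 10.19%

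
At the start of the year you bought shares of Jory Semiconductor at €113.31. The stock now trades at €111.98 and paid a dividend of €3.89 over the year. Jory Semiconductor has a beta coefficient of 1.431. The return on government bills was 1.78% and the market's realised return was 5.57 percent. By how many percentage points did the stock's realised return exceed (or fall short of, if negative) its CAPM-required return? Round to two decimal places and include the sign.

Realised HPR = (P1 + D1 − P0) / P0 = (111.98 + 3.89 − 113.31) / 113.31 = 2.56 / 113.31 = 2.2593%
MRP = 5.57% − 1.78% = 3.79%
CAPM required = R_f + β·MRP = 1.78% + 1.431 × 3.79% = 7.20349%
α = realised − required = 2.2593% − 7.20349% = -4.94%

-4.94%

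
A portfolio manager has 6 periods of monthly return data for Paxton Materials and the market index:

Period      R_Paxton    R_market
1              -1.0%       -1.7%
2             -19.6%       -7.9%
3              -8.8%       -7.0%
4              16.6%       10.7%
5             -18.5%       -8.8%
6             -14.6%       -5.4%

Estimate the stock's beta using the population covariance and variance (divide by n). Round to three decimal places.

1.804

Mean R_i = (-1.0 − 19.6 − 8.8 + 16.6 − 18.5 − 14.6) / 6 = -7.6500%
Mean R_m = (-1.7 − 7.9 − 7.0 + 10.7 − 8.8 − 5.4) / 6 = -3.3500%
Σ(R_i − R̄_i)(R_m − R̄_m) = 483.6350  ⇒  Cov = 483.6350 / 6 = 80.6058
Σ(R_m − R̄_m)² = 268.0550  ⇒  Var(R_m) = 268.0550 / 6 = 44.6758
β = Cov / Var(R_m) = 80.6058 / 44.6758 = 1.8042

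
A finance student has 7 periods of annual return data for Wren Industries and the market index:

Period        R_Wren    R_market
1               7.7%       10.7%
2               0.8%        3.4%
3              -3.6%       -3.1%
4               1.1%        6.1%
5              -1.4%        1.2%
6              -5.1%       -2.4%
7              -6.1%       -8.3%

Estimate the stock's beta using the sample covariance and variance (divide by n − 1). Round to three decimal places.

0.712

Mean R_i = (7.7 + 0.8 − 3.6 + 1.1 − 1.4 − 5.1 − 6.1) / 7 = -0.9429%
Mean R_m = (10.7 + 3.4 − 3.1 + 6.1 + 1.2 − 2.4 − 8.3) / 7 = 1.0857%
Σ(R_i − R̄_i)(R_m − R̄_m) = 171.3357  ⇒  Cov = 171.3357 / 6 = 28.5560
Σ(R_m − R̄_m)² = 240.7086  ⇒  Var(R_m) = 240.7086 / 6 = 40.1181
β = Cov / Var(R_m) = 28.5560 / 40.1181 = 0.7118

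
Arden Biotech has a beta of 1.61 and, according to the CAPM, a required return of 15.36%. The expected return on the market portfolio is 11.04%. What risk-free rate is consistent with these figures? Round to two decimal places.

3.96%

E(R) = R_f + β(E(R_m) − R_f) = R_f(1 − β) + β·E(R_m)
15.36% = R_f × (1 − 1.61) + 1.61 × 11.04%
15.36% = R_f × -0.61 + 17.7744%
R_f = (15.36% − 17.7744%) / -0.61 = 3.96%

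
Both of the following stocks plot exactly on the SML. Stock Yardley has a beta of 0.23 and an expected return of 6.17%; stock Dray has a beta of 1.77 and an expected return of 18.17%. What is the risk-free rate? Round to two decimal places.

4.38%

Both satisfy E(R) = R_f + β·MRP, so the slope of the SML is
MRP = (18.17% − 6.17%) / (1.77 − 0.23) = 12.00% / 1.54 = 7.7922%
R_f = E(R_Yardley) − β_Yardley·MRP = 6.17% − 0.23 × 7.7922% = 4.3778%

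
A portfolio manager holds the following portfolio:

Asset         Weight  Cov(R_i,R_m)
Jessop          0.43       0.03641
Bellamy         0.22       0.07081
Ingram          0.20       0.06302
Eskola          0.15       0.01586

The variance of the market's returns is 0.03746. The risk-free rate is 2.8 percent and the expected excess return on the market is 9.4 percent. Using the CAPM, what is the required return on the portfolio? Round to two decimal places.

β_Jessop = 0.03641 / 0.03746 = 0.9720
β_Bellamy = 0.07081 / 0.03746 = 1.8903
β_Ingram = 0.06302 / 0.03746 = 1.6823
β_Eskola = 0.01586 / 0.03746 = 0.4234
β_P = Σ w_i β_i = 0.43×0.9720 + 0.22×1.8903 + 0.20×1.6823 + 0.15×0.4234 = 1.2338
E(R_P) = R_f + β_P × MRP = 2.8% + 1.2338 × 9.4% = 14.40%

14.40%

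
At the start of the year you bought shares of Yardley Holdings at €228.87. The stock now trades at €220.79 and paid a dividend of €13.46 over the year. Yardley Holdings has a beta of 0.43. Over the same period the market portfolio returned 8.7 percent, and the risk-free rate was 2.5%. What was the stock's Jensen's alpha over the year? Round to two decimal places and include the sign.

-2.82%

Realised HPR = (P1 + D1 − P0) / P0 = (220.79 + 13.46 − 228.87) / 228.87 = 5.38 / 228.87 = 2.3507%
MRP = 8.7% − 2.5% = 6.20%
CAPM required = R_f + β·MRP = 2.5% + 0.43 × 6.2% = 5.1660%
α = realised − required = 2.3507% − 5.1660% = -2.82%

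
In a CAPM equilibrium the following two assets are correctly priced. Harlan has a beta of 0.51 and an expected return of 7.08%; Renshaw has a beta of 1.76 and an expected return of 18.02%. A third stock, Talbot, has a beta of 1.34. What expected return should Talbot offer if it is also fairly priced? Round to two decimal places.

14.34%

MRP (SML slope) = (18.02% − 7.08%) / (1.76 − 0.51) = 10.94% / 1.25 = 8.7520%
R_f (intercept) = 7.08% − 0.51 × 8.7520% = 2.6165%
E(R_Talbot) = R_f + β × MRP = 2.6165% + 1.34 × 8.7520% = 14.34%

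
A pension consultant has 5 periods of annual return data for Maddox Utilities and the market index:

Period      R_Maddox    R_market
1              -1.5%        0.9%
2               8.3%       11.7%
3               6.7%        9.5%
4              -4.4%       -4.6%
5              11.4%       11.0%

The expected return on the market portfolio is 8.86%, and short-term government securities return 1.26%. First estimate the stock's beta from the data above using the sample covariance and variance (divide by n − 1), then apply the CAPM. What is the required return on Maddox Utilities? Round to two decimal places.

Mean R_i = (-1.5 + 8.3 + 6.7 − 4.4 + 11.4) / 5 = 4.1000%
Mean R_m = (0.9 + 11.7 + 9.5 − 4.6 + 11.0) / 5 = 5.7000%
Σ(R_i − R̄_i)(R_m − R̄_m) = 188.2000  ⇒  Cov = 188.2000 / 4 = 47.0500
Σ(R_m − R̄_m)² = 207.6600  ⇒  Var(R_m) = 207.6600 / 4 = 51.9150
β = Cov / Var(R_m) = 47.0500 / 51.9150 = 0.9063
MRP = 8.86% − 1.26% = 7.60%
E(R) = R_f + β × MRP = 1.26% + 0.9063 × 7.60% = 8.15%

8.15%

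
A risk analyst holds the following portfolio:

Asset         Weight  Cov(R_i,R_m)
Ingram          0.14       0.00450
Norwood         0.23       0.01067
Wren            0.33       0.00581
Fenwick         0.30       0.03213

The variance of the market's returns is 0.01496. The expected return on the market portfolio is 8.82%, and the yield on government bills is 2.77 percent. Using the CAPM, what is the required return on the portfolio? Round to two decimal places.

8.69%

β_Ingram = 0.00450 / 0.01496 = 0.3008
β_Norwood = 0.01067 / 0.01496 = 0.7132
β_Wren = 0.00581 / 0.01496 = 0.3884
β_Fenwick = 0.03213 / 0.01496 = 2.1477
β_P = Σ w_i β_i = 0.14×0.3008 + 0.23×0.7132 + 0.33×0.3884 + 0.30×2.1477 = 0.9786
MRP = 8.82% − 2.77% = 6.05%
E(R_P) = R_f + β_P × MRP = 2.77% + 0.9786 × 6.05% = 8.69%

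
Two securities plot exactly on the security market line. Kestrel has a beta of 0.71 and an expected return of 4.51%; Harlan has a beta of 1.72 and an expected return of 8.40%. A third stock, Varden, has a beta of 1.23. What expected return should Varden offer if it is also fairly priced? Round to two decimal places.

6.51%

MRP (SML slope) = (8.40% − 4.51%) / (1.72 − 0.71) = 3.89% / 1.01 = 3.8515%
R_f (intercept) = 4.51% − 0.71 × 3.8515% = 1.7754%
E(R_Varden) = R_f + β × MRP = 1.7754% + 1.23 × 3.8515% = 6.51%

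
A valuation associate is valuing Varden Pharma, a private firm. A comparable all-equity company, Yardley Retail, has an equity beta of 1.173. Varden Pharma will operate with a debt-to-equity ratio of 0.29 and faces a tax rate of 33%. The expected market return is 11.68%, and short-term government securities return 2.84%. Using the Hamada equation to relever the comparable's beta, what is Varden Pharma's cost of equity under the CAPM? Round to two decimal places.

β_L = β_U × [1 + (1 − t)(D/E)] = 1.173 × [1 + (1 − 0.33) × 0.29]
    = 1.173 × [1 + 0.67 × 0.29] = 1.173 × 1.1943 = 1.4009
MRP = 11.68% − 2.84% = 8.84%
E(R) = R_f + β_L × MRP = 2.84% + 1.4009 × 8.84% = 15.22%

15.22%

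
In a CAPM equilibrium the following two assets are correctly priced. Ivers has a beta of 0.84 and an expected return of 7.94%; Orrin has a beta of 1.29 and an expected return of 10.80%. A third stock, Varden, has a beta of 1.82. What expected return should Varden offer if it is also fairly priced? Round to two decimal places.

MRP (SML slope) = (10.80% − 7.94%) / (1.29 − 0.84) = 2.86% / 0.45 = 6.3556%
R_f (intercept) = 7.94% − 0.84 × 6.3556% = 2.6013%
E(R_Varden) = R_f + β × MRP = 2.6013% + 1.82 × 6.3556% = 14.17%

14.17%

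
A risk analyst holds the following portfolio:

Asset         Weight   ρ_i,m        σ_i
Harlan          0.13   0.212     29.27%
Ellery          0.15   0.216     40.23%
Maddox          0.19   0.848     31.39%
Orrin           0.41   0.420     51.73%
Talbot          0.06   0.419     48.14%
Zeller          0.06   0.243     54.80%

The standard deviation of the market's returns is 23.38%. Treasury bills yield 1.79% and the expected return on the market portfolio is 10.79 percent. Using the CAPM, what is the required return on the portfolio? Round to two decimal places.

8.75%

β_Harlan = 0.212 × 29.27% / 23.38% = 0.2654
β_Ellery = 0.216 × 40.23% / 23.38% = 0.3717
β_Maddox = 0.848 × 31.39% / 23.38% = 1.1385
β_Orrin = 0.420 × 51.73% / 23.38% = 0.9293
β_Talbot = 0.419 × 48.14% / 23.38% = 0.8627
β_Zeller = 0.243 × 54.80% / 23.38% = 0.5696
β_P = Σ w_i β_i = 0.13×0.2654 + 0.15×0.3717 + 0.19×1.1385 + 0.41×0.9293 + 0.06×0.8627 + 0.06×0.5696 = 0.7735
MRP = 10.79% − 1.79% = 9.00%
E(R_P) = R_f + β_P × MRP = 1.79% + 0.7735 × 9.00% = 8.75%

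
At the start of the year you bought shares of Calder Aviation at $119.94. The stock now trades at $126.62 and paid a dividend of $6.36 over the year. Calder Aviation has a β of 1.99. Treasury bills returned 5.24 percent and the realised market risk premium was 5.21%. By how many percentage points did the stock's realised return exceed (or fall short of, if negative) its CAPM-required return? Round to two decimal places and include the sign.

-4.74%

Realised HPR = (P1 + D1 − P0) / P0 = (126.62 + 6.36 − 119.94) / 119.94 = 13.04 / 119.94 = 10.8721%
CAPM required = R_f + β·MRP = 5.24% + 1.99 × 5.21% = 15.6079%
α = realised − required = 10.8721% − 15.6079% = -4.74%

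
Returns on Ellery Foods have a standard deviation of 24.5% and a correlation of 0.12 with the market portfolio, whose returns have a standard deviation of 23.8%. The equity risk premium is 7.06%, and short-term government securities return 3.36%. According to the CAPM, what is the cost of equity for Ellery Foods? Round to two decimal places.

4.23%

β = ρ × σ_i / σ_m = 0.12 × 24.5% / 23.8% = 0.1235
E(R) = 3.36% + 0.1235 × 7.06% = 4.23%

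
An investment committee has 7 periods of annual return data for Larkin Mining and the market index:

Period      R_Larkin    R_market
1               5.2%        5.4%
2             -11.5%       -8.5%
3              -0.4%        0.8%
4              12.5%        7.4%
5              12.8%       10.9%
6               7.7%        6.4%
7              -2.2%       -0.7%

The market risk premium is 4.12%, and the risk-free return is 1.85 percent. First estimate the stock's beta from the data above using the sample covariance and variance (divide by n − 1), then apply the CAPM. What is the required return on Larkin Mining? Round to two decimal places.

Mean R_i = (5.2 − 11.5 − 0.4 + 12.5 + 12.8 + 7.7 − 2.2) / 7 = 3.4429%
Mean R_m = (5.4 − 8.5 + 0.8 + 7.4 + 10.9 + 6.4 − 0.7) / 7 = 3.1000%
Σ(R_i − R̄_i)(R_m − R̄_m) = 333.6400  ⇒  Cov = 333.6400 / 6 = 55.6067
Σ(R_m − R̄_m)² = 249.8000  ⇒  Var(R_m) = 249.8000 / 6 = 41.6333
β = Cov / Var(R_m) = 55.6067 / 41.6333 = 1.3356
E(R) = R_f + β × MRP = 1.85% + 1.3356 × 4.12% = 7.35%

7.35%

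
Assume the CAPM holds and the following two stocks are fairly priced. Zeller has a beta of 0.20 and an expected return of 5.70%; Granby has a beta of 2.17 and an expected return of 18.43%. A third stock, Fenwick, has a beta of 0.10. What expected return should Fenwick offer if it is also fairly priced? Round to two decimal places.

MRP (SML slope) = (18.43% − 5.70%) / (2.17 − 0.20) = 12.73% / 1.97 = 6.4619%
R_f (intercept) = 5.70% − 0.20 × 6.4619% = 4.4076%
E(R_Fenwick) = R_f + β × MRP = 4.4076% + 0.10 × 6.4619% = 5.05%

5.05%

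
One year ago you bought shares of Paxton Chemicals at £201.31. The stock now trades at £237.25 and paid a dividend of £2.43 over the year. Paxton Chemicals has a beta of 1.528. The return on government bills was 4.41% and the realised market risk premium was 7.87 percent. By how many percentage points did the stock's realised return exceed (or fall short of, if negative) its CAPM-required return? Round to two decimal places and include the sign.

+2.62%

Realised HPR = (P1 + D1 − P0) / P0 = (237.25 + 2.43 − 201.31) / 201.31 = 38.37 / 201.31 = 19.0602%
CAPM required = R_f + β·MRP = 4.41% + 1.528 × 7.87% = 16.43536%
α = realised − required = 19.0602% − 16.43536% = +2.62%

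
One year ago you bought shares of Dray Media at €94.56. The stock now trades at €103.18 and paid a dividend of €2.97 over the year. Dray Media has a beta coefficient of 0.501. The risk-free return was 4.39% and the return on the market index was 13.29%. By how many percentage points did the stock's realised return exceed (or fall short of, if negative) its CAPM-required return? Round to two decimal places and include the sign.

Realised HPR = (P1 + D1 − P0) / P0 = (103.18 + 2.97 − 94.56) / 94.56 = 11.59 / 94.56 = 12.2568%
MRP = 13.29% − 4.39% = 8.90%
CAPM required = R_f + β·MRP = 4.39% + 0.501 × 8.90% = 8.84890%
α = realised − required = 12.2568% − 8.84890% = +3.41%

+3.41%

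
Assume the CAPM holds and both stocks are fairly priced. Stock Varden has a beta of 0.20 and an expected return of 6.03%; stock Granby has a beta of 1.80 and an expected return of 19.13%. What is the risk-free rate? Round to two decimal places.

4.39%

Both satisfy E(R) = R_f + β·MRP, so the slope of the SML is
MRP = (19.13% − 6.03%) / (1.80 − 0.20) = 13.10% / 1.60 = 8.1875%
R_f = E(R_Varden) − β_Varden·MRP = 6.03% − 0.20 × 8.1875% = 4.3925%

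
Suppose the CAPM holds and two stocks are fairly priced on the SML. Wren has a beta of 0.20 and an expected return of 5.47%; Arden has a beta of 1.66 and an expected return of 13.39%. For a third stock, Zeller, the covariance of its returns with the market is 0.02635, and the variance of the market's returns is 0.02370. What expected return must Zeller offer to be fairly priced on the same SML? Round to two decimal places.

MRP = (13.39% − 5.47%) / (1.66 − 0.20) = 5.4247%
R_f = 5.47% − 0.20 × 5.4247% = 4.3851%
β_Zeller = Cov / Var(R_m) = 0.02635 / 0.02370 = 1.1118
E(R_Zeller) = R_f + β × MRP = 4.3851% + 1.1118 × 5.4247% = 10.42%

10.42%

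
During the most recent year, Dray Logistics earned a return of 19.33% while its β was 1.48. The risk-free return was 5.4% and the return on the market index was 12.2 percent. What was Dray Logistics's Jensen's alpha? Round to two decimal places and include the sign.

Market excess return = 12.2% − 5.4% = 6.80%
CAPM benchmark = R_f + β(R_m − R_f) = 5.4% + 1.48 × 6.8% = 15.4640%
α = actual − benchmark = 19.33% − 15.4640% = +3.87%

+3.87%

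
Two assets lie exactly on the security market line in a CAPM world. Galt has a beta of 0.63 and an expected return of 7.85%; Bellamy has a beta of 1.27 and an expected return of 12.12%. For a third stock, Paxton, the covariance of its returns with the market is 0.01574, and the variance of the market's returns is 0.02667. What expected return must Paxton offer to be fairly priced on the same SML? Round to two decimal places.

7.58%

MRP = (12.12% − 7.85%) / (1.27 − 0.63) = 6.6719%
R_f = 7.85% − 0.63 × 6.6719% = 3.6467%
β_Paxton = Cov / Var(R_m) = 0.01574 / 0.02667 = 0.5902
E(R_Paxton) = R_f + β × MRP = 3.6467% + 0.5902 × 6.6719% = 7.58%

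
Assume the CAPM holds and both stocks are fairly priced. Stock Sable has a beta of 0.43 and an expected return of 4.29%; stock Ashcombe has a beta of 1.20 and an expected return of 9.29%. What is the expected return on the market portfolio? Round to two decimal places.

Both satisfy E(R) = R_f + β·MRP, so the slope of the SML is
MRP = (9.29% − 4.29%) / (1.20 − 0.43) = 5.00% / 0.77 = 6.4935%
R_f = E(R_Sable) − β_Sable·MRP = 4.29% − 0.43 × 6.4935% = 1.4978%
E(R_m) = R_f + MRP = 1.4978% + 6.4935% = 7.99%

7.99%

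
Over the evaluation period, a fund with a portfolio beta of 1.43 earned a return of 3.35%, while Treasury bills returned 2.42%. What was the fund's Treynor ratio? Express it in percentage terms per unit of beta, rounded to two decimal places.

Treynor = (R_P − R_f) / β_P = (3.35% − 2.42%) / 1.4300 = 0.93% / 1.4300 = 0.65%

0.65%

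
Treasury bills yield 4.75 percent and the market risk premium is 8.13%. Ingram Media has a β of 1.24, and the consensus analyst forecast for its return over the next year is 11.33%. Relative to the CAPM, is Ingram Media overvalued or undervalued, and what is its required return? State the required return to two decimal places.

Overvalued; required return 14.83%

Required return = R_f + β·MRP = 4.75% + 1.24 × 8.13% = 14.83%
Forecast 11.33% < required 14.83% → the stock plots below the SML → overvalued.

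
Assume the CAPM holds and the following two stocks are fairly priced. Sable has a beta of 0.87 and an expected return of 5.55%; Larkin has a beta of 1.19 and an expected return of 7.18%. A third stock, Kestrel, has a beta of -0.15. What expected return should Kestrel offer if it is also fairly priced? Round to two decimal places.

0.35%

MRP (SML slope) = (7.18% − 5.55%) / (1.19 − 0.87) = 1.63% / 0.32 = 5.0938%
R_f (intercept) = 5.55% − 0.87 × 5.0938% = 1.1184%
E(R_Kestrel) = R_f + β × MRP = 1.1184% + -0.15 × 5.0938% = 0.35%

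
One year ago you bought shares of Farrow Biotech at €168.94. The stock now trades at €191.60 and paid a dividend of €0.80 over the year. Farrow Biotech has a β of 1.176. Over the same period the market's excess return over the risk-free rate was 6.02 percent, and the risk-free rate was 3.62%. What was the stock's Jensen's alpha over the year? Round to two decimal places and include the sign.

+3.19%

Realised HPR = (P1 + D1 − P0) / P0 = (191.60 + 0.80 − 168.94) / 168.94 = 23.46 / 168.94 = 13.8866%
CAPM required = R_f + β·MRP = 3.62% + 1.176 × 6.02% = 10.69952%
α = realised − required = 13.8866% − 10.69952% = +3.19%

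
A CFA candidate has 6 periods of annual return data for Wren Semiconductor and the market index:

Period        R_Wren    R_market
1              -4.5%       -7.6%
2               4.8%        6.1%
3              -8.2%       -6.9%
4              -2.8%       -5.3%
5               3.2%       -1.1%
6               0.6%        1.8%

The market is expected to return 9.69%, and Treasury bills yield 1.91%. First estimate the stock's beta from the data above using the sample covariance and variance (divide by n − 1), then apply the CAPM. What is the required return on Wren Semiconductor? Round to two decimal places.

8.13%

Mean R_i = (-4.5 + 4.8 − 8.2 − 2.8 + 3.2 + 0.6) / 6 = -1.1500%
Mean R_m = (-7.6 + 6.1 − 6.9 − 5.3 − 1.1 + 1.8) / 6 = -2.1667%
Σ(R_i − R̄_i)(R_m − R̄_m) = 117.5100  ⇒  Cov = 117.5100 / 5 = 23.5020
Σ(R_m − R̄_m)² = 146.9533  ⇒  Var(R_m) = 146.9533 / 5 = 29.3907
β = Cov / Var(R_m) = 23.5020 / 29.3907 = 0.7996
MRP = 9.69% − 1.91% = 7.78%
E(R) = R_f + β × MRP = 1.91% + 0.7996 × 7.78% = 8.13%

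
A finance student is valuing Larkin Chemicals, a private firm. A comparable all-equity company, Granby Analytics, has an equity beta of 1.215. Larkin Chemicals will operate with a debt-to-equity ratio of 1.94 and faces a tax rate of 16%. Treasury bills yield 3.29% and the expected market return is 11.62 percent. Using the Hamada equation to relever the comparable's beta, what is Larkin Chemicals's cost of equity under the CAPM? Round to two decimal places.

29.90%

β_L = β_U × [1 + (1 − t)(D/E)] = 1.215 × [1 + (1 − 0.16) × 1.94]
    = 1.215 × [1 + 0.84 × 1.94] = 1.215 × 2.6296 = 3.1950
MRP = 11.62% − 3.29% = 8.33%
E(R) = R_f + β_L × MRP = 3.29% + 3.1950 × 8.33% = 29.90%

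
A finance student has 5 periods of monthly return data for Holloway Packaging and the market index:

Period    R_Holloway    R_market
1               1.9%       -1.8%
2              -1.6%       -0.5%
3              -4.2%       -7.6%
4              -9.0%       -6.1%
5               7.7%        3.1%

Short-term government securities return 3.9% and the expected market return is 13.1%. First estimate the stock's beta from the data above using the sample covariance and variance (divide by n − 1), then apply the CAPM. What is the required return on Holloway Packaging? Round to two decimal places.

15.54%

Mean R_i = (1.9 − 1.6 − 4.2 − 9.0 + 7.7) / 5 = -1.0400%
Mean R_m = (-1.8 − 0.5 − 7.6 − 6.1 + 3.1) / 5 = -2.5800%
Σ(R_i − R̄_i)(R_m − R̄_m) = 94.6540  ⇒  Cov = 94.6540 / 4 = 23.6635
Σ(R_m − R̄_m)² = 74.7880  ⇒  Var(R_m) = 74.7880 / 4 = 18.6970
β = Cov / Var(R_m) = 23.6635 / 18.6970 = 1.2656
MRP = 13.1% − 3.9% = 9.20%
E(R) = R_f + β × MRP = 3.9% + 1.2656 × 9.2% = 15.54%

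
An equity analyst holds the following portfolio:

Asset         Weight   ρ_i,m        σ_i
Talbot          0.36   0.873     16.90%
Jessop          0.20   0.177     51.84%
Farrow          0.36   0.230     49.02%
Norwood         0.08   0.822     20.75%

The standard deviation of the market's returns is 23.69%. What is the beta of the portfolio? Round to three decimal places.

0.531

β_Talbot = 0.873 × 16.90% / 23.69% = 0.6228
β_Jessop = 0.177 × 51.84% / 23.69% = 0.3873
β_Farrow = 0.230 × 49.02% / 23.69% = 0.4759
β_Norwood = 0.822 × 20.75% / 23.69% = 0.7200
β_P = Σ w_i β_i = 0.36×0.6228 + 0.20×0.3873 + 0.36×0.4759 + 0.08×0.7200 = 0.5306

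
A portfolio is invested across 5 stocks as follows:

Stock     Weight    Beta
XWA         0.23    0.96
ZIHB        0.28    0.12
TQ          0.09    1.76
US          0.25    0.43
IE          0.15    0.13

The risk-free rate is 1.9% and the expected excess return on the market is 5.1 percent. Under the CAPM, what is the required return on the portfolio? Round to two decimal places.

4.65%

β_P = Σ w_i β_i = 0.23×0.96 + 0.28×0.12 + 0.09×1.76 + 0.25×0.43 + 0.15×0.13 = 0.5398
E(R_P) = R_f + β_P × MRP = 1.9% + 0.5398 × 5.1% = 4.65%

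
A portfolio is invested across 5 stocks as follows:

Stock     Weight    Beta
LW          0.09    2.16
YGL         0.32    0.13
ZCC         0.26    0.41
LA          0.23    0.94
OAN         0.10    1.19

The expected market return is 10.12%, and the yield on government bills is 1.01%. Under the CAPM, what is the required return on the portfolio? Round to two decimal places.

7.18%

β_P = Σ w_i β_i = 0.09×2.16 + 0.32×0.13 + 0.26×0.41 + 0.23×0.94 + 0.10×1.19 = 0.6778
MRP = 10.12% − 1.01% = 9.11%
E(R_P) = R_f + β_P × MRP = 1.01% + 0.6778 × 9.11% = 7.18%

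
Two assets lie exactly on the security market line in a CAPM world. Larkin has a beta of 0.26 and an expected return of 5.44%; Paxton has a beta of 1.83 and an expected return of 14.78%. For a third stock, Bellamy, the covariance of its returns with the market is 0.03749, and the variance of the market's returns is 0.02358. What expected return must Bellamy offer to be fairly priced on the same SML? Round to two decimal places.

MRP = (14.78% − 5.44%) / (1.83 − 0.26) = 5.9490%
R_f = 5.44% − 0.26 × 5.9490% = 3.8933%
β_Bellamy = Cov / Var(R_m) = 0.03749 / 0.02358 = 1.5899
E(R_Bellamy) = R_f + β × MRP = 3.8933% + 1.5899 × 5.9490% = 13.35%

13.35%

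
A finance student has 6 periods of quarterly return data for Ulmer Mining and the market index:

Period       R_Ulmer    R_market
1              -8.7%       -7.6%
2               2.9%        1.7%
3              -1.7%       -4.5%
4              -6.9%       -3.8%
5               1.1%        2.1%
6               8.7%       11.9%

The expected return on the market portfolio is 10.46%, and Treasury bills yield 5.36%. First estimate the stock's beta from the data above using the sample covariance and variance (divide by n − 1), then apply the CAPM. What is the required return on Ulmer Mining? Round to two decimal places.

9.81%

Mean R_i = (-8.7 + 2.9 − 1.7 − 6.9 + 1.1 + 8.7) / 6 = -0.7667%
Mean R_m = (-7.6 + 1.7 − 4.5 − 3.8 + 2.1 + 11.9) / 6 = -0.0333%
Σ(R_i − R̄_i)(R_m − R̄_m) = 210.6067  ⇒  Cov = 210.6067 / 5 = 42.1213
Σ(R_m − R̄_m)² = 241.3533  ⇒  Var(R_m) = 241.3533 / 5 = 48.2707
β = Cov / Var(R_m) = 42.1213 / 48.2707 = 0.8726
MRP = 10.46% − 5.36% = 5.10%
E(R) = R_f + β × MRP = 5.36% + 0.8726 × 5.10% = 9.81%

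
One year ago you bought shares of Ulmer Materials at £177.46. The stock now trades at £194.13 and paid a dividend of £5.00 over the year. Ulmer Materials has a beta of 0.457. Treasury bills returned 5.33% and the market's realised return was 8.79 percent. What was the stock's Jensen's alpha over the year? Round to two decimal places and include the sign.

+5.30%

Realised HPR = (P1 + D1 − P0) / P0 = (194.13 + 5.00 − 177.46) / 177.46 = 21.67 / 177.46 = 12.2112%
MRP = 8.79% − 5.33% = 3.46%
CAPM required = R_f + β·MRP = 5.33% + 0.457 × 3.46% = 6.91122%
α = realised − required = 12.2112% − 6.91122% = +5.30%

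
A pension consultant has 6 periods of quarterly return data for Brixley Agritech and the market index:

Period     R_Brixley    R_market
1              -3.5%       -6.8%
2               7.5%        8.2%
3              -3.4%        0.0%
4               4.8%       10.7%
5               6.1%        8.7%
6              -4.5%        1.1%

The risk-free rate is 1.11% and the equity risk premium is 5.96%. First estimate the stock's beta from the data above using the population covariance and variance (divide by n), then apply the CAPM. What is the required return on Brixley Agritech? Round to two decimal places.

5.33%

Mean R_i = (-3.5 + 7.5 − 3.4 + 4.8 + 6.1 − 4.5) / 6 = 1.1667%
Mean R_m = (-6.8 + 8.2 + 0.0 + 10.7 + 8.7 + 1.1) / 6 = 3.6500%
Σ(R_i − R̄_i)(R_m − R̄_m) = 159.2300  ⇒  Cov = 159.2300 / 6 = 26.5383
Σ(R_m − R̄_m)² = 224.9350  ⇒  Var(R_m) = 224.9350 / 6 = 37.4892
β = Cov / Var(R_m) = 26.5383 / 37.4892 = 0.7079
E(R) = R_f + β × MRP = 1.11% + 0.7079 × 5.96% = 5.33%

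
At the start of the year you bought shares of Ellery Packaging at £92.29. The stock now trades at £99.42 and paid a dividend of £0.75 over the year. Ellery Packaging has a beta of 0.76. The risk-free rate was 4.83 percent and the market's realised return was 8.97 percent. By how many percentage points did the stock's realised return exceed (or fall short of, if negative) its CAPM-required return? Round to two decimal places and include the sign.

Realised HPR = (P1 + D1 − P0) / P0 = (99.42 + 0.75 − 92.29) / 92.29 = 7.88 / 92.29 = 8.5383%
MRP = 8.97% − 4.83% = 4.14%
CAPM required = R_f + β·MRP = 4.83% + 0.76 × 4.14% = 7.9764%
α = realised − required = 8.5383% − 7.9764% = +0.56%

+0.56%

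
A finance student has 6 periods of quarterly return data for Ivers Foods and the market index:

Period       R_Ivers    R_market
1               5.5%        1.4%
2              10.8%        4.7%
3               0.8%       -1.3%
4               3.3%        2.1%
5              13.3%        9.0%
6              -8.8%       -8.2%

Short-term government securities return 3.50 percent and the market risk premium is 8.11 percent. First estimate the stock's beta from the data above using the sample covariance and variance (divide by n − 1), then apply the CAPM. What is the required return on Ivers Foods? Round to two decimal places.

Mean R_i = (5.5 + 10.8 + 0.8 + 3.3 + 13.3 − 8.8) / 6 = 4.1500%
Mean R_m = (1.4 + 4.7 − 1.3 + 2.1 + 9.0 − 8.2) / 6 = 1.2833%
Σ(R_i − R̄_i)(R_m − R̄_m) = 224.2550  ⇒  Cov = 224.2550 / 5 = 44.8510
Σ(R_m − R̄_m)² = 168.5083  ⇒  Var(R_m) = 168.5083 / 5 = 33.7017
β = Cov / Var(R_m) = 44.8510 / 33.7017 = 1.3308
E(R) = R_f + β × MRP = 3.50% + 1.3308 × 8.11% = 14.29%

14.29%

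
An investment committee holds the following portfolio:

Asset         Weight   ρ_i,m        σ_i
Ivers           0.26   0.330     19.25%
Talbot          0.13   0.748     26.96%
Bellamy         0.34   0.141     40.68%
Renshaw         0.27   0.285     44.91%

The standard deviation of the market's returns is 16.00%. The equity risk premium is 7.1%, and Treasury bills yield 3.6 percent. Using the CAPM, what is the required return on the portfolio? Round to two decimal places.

β_Ivers = 0.330 × 19.25% / 16.00% = 0.3970
β_Talbot = 0.748 × 26.96% / 16.00% = 1.2604
β_Bellamy = 0.141 × 40.68% / 16.00% = 0.3585
β_Renshaw = 0.285 × 44.91% / 16.00% = 0.8000
β_P = Σ w_i β_i = 0.26×0.3970 + 0.13×1.2604 + 0.34×0.3585 + 0.27×0.8000 = 0.6050
E(R_P) = R_f + β_P × MRP = 3.6% + 0.6050 × 7.1% = 7.90%

7.90%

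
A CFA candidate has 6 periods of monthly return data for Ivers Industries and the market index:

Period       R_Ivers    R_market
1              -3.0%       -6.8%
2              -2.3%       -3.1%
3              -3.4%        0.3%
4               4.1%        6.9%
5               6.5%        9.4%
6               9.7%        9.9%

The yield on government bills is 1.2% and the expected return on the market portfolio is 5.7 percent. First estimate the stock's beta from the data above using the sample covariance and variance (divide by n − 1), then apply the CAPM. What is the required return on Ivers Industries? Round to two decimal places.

Mean R_i = (-3.0 − 2.3 − 3.4 + 4.1 + 6.5 + 9.7) / 6 = 1.9333%
Mean R_m = (-6.8 − 3.1 + 0.3 + 6.9 + 9.4 + 9.9) / 6 = 2.7667%
Σ(R_i − R̄_i)(R_m − R̄_m) = 179.8367  ⇒  Cov = 179.8367 / 5 = 35.9673
Σ(R_m − R̄_m)² = 243.9933  ⇒  Var(R_m) = 243.9933 / 5 = 48.7987
β = Cov / Var(R_m) = 35.9673 / 48.7987 = 0.7371
MRP = 5.7% − 1.2% = 4.50%
E(R) = R_f + β × MRP = 1.2% + 0.7371 × 4.5% = 4.52%

4.52%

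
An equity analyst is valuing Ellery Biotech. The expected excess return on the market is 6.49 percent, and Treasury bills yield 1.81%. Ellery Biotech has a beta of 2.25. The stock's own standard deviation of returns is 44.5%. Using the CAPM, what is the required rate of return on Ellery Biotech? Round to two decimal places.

E(R) = R_f + β × MRP = 1.81% + 2.25 × 6.49% = 16.41%

16.41%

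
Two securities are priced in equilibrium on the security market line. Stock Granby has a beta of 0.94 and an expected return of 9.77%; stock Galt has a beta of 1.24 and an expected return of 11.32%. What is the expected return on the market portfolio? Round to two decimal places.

10.08%

Both satisfy E(R) = R_f + β·MRP, so the slope of the SML is
MRP = (11.32% − 9.77%) / (1.24 − 0.94) = 1.55% / 0.30 = 5.1667%
R_f = E(R_Granby) − β_Granby·MRP = 9.77% − 0.94 × 5.1667% = 4.9133%
E(R_m) = R_f + MRP = 4.9133% + 5.1667% = 10.08%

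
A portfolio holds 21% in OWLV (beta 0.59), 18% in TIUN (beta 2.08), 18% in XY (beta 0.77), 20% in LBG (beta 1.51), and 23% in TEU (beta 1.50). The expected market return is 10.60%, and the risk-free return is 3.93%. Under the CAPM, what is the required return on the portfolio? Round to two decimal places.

12.49%

β_P = Σ w_i β_i = 0.21×0.59 + 0.18×2.08 + 0.18×0.77 + 0.20×1.51 + 0.23×1.50 = 1.2839
MRP = 10.60% − 3.93% = 6.67%
E(R_P) = R_f + β_P × MRP = 3.93% + 1.2839 × 6.67% = 12.49%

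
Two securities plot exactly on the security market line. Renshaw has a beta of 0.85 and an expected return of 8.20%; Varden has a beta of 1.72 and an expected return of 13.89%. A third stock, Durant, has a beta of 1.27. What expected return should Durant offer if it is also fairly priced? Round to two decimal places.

MRP (SML slope) = (13.89% − 8.20%) / (1.72 − 0.85) = 5.69% / 0.87 = 6.5402%
R_f (intercept) = 8.20% − 0.85 × 6.5402% = 2.6408%
E(R_Durant) = R_f + β × MRP = 2.6408% + 1.27 × 6.5402% = 10.95%

10.95%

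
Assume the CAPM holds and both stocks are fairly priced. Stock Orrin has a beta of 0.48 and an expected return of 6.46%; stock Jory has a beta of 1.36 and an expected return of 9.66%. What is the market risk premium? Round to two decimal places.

Both satisfy E(R) = R_f + β·MRP, so the slope of the SML is
MRP = (9.66% − 6.46%) / (1.36 − 0.48) = 3.20% / 0.88 = 3.6364%

3.64%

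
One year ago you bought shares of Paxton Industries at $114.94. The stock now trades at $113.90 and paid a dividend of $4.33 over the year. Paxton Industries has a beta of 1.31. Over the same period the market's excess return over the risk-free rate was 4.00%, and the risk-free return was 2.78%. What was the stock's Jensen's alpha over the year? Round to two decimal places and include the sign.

Realised HPR = (P1 + D1 − P0) / P0 = (113.90 + 4.33 − 114.94) / 114.94 = 3.29 / 114.94 = 2.8624%
CAPM required = R_f + β·MRP = 2.78% + 1.31 × 4.00% = 8.0200%
α = realised − required = 2.8624% − 8.0200% = -5.16%

-5.16%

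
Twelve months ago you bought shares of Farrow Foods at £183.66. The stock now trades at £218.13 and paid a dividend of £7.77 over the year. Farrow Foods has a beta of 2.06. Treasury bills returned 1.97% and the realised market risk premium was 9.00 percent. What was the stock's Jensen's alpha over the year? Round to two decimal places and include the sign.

Realised HPR = (P1 + D1 − P0) / P0 = (218.13 + 7.77 − 183.66) / 183.66 = 42.24 / 183.66 = 22.9990%
CAPM required = R_f + β·MRP = 1.97% + 2.06 × 9.00% = 20.5100%
α = realised − required = 22.9990% − 20.5100% = +2.49%

+2.49%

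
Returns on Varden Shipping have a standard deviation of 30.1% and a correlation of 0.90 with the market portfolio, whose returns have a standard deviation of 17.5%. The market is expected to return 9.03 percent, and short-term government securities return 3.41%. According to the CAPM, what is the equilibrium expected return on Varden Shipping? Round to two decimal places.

β = ρ × σ_i / σ_m = 0.90 × 30.1% / 17.5% = 1.5480
MRP = 9.03% − 3.41% = 5.62%
E(R) = 3.41% + 1.5480 × 5.62% = 12.11%

12.11%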